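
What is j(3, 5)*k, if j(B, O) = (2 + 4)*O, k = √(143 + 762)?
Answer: 30*√905 ≈ 902.50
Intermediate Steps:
k = √905 ≈ 30.083
j(B, O) = 6*O
j(3, 5)*k = (6*5)*√905 = 30*√905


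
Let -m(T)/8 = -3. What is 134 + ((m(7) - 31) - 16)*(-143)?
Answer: 3423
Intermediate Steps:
m(T) = 24 (m(T) = -8*(-3) = 24)
134 + ((m(7) - 31) - 16)*(-143) = 134 + ((24 - 31) - 16)*(-143) = 134 + (-7 - 16)*(-143) = 134 - 23*(-143) = 134 + 3289 = 3423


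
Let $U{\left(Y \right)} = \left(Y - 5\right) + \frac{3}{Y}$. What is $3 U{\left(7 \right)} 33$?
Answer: $\frac{1683}{7} \approx 240.43$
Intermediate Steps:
$U{\left(Y \right)} = -5 + Y + \frac{3}{Y}$ ($U{\left(Y \right)} = \left(-5 + Y\right) + \frac{3}{Y} = -5 + Y + \frac{3}{Y}$)
$3 U{\left(7 \right)} 33 = 3 \left(-5 + 7 + \frac{3}{7}\right) 33 = 3 \cdot \frac{17}{7} \cdot 33 = \frac{51}{7} \cdot 33 = \frac{1683}{7}$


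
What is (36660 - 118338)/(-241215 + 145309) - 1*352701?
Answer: -16913030214/47953 ≈ -3.5270e+5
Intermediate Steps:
(36660 - 118338)/(-241215 + 145309) - 1*352701 = -81678/(-95906) - 352701 = -81678*(-1/95906) - 352701 = 40839/47953 - 352701 = -16913030214/47953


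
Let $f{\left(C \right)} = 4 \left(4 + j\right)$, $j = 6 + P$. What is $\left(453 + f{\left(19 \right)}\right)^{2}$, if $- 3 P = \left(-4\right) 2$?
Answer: $\frac{2283121}{9} \approx 2.5368 \cdot 10^{5}$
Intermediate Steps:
$P = \frac{8}{3}$ ($P = - \frac{\left(-4\right) 2}{3} = \left(- \frac{1}{3}\right) \left(-8\right) = \frac{8}{3} \approx 2.6667$)
$j = \frac{26}{3}$ ($j = 6 + \frac{8}{3} = \frac{26}{3} \approx 8.6667$)
$f{\left(C \right)} = \frac{152}{3}$ ($f{\left(C \right)} = 4 \left(4 + \frac{26}{3}\right) = 4 \cdot \frac{38}{3} = \frac{152}{3}$)
$\left(453 + f{\left(19 \right)}\right)^{2} = \left(453 + \frac{152}{3}\right)^{2} = \left(\frac{1511}{3}\right)^{2} = \frac{2283121}{9}$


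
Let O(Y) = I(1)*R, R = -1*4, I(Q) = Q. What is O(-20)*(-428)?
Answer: 1712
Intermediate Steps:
R = -4
O(Y) = -4 (O(Y) = 1*(-4) = -4)
O(-20)*(-428) = -4*(-428) = 1712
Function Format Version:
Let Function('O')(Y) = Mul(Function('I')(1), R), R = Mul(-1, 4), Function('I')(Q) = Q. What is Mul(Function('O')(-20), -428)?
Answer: 1712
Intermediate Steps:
R = -4
Function('O')(Y) = -4 (Function('O')(Y) = Mul(1, -4) = -4)
Mul(Function('O')(-20), -428) = Mul(-4, -428) = 1712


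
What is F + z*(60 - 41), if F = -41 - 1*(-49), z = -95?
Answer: -1797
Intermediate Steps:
F = 8 (F = -41 + 49 = 8)
F + z*(60 - 41) = 8 - 95*(60 - 41) = 8 - 95*19 = 8 - 1805 = -1797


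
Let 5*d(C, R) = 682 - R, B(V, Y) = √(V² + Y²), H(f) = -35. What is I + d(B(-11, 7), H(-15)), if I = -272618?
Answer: -1362373/5 ≈ -2.7247e+5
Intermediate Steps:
d(C, R) = 682/5 - R/5 (d(C, R) = (682 - R)/5 = 682/5 - R/5)
I + d(B(-11, 7), H(-15)) = -272618 + (682/5 - ⅕*(-35)) = -272618 + (682/5 + 7) = -272618 + 717/5 = -1362373/5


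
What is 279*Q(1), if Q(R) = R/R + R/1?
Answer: 558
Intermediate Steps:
Q(R) = 1 + R (Q(R) = 1 + R*1 = 1 + R)
279*Q(1) = 279*(1 + 1) = 279*2 = 558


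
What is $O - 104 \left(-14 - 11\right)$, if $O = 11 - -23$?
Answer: $2634$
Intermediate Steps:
$O = 34$ ($O = 11 + 23 = 34$)
$O - 104 \left(-14 - 11\right) = 34 - 104 \left(-14 - 11\right) = 34 - -2600 = 34 + 2600 = 2634$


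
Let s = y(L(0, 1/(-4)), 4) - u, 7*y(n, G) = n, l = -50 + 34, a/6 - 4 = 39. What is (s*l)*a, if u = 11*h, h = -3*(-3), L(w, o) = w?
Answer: 408672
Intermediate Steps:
a = 258 (a = 24 + 6*39 = 24 + 234 = 258)
l = -16
y(n, G) = n/7
h = 9
u = 99 (u = 11*9 = 99)
s = -99 (s = (⅐)*0 - 1*99 = 0 - 99 = -99)
(s*l)*a = -99*(-16)*258 = 1584*258 = 408672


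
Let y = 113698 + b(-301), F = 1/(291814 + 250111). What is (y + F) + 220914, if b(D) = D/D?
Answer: 181335150026/541925 ≈ 3.3461e+5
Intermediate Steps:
F = 1/541925 ≈ 1.8453e-6
b(D) = 1
y = 113699 (y = 113698 + 1 = 113699)
(y + F) + 220914 = (113699 + 1/541925) + 220914 = 61616330576/541925 + 220914 = 181335150026/541925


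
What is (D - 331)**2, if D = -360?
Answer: 477481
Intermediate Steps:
(D - 331)**2 = (-360 - 331)**2 = (-691)**2 = 477481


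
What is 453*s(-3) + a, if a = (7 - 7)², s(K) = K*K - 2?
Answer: 3171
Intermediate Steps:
s(K) = -2 + K² (s(K) = K² - 2 = -2 + K²)
a = 0 (a = 0² = 0)
453*s(-3) + a = 453*(-2 + (-3)²) + 0 = 453*(-2 + 9) + 0 = 453*7 + 0 = 3171 + 0 = 3171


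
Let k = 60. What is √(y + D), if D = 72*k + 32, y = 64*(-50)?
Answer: 24*√2 ≈ 33.941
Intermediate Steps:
y = -3200
D = 4352 (D = 72*60 + 32 = 4320 + 32 = 4352)
√(y + D) = √(-3200 + 4352) = √1152 = 24*√2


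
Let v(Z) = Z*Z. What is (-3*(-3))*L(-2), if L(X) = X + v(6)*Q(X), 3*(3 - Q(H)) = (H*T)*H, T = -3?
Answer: 2250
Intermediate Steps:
v(Z) = Z**2
Q(H) = 3 + H**2 (Q(H) = 3 - H*(-3)*H/3 = 3 - (-3*H)*H/3 = 3 - (-1)*H**2 = 3 + H**2)
L(X) = 108 + X + 36*X**2 (L(X) = X + 6**2*(3 + X**2) = X + 36*(3 + X**2) = X + (108 + 36*X**2) = 108 + X + 36*X**2)
(-3*(-3))*L(-2) = (-3*(-3))*(108 - 2 + 36*(-2)**2) = 9*(108 - 2 + 36*4) = 9*(108 - 2 + 144) = 9*250 = 2250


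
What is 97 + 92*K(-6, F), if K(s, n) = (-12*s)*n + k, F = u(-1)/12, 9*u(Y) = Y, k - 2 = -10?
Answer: -2101/3 ≈ -700.33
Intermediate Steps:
k = -8 (k = 2 - 10 = -8)
u(Y) = Y/9
F = -1/108 (F = ((⅑)*(-1))/12 = -⅑*1/12 = -1/108 ≈ -0.0092593)
K(s, n) = -8 - 12*n*s (K(s, n) = (-12*s)*n - 8 = -12*n*s - 8 = -8 - 12*n*s)
97 + 92*K(-6, F) = 97 + 92*(-8 - 12*(-1/108)*(-6)) = 97 + 92*(-8 - ⅔) = 97 + 92*(-26/3) = 97 - 2392/3 = -2101/3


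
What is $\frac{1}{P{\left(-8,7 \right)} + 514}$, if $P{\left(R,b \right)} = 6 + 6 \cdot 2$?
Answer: $\frac{1}{532} \approx 0.0018797$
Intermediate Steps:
$P{\left(R,b \right)} = 18$ ($P{\left(R,b \right)} = 6 + 12 = 18$)
$\frac{1}{P{\left(-8,7 \right)} + 514} = \frac{1}{18 + 514} = \frac{1}{532}$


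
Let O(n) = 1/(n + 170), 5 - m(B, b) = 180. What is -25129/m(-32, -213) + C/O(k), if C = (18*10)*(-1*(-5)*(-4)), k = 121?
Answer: -183304871/175 ≈ -1.0475e+6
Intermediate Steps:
m(B, b) = -175 (m(B, b) = 5 - 1*180 = 5 - 180 = -175)
C = -3600 (C = 180*(5*(-4)) = 180*(-20) = -3600)
O(n) = 1/(170 + n)
-25129/m(-32, -213) + C/O(k) = -25129/(-175) - 3600/(1/(170 + 121)) = -25129*(-1/175) - 3600/(1/291) = 25129/175 - 3600/1/291 = 25129/175 - 3600*291 = 25129/175 - 1047600 = -183304871/175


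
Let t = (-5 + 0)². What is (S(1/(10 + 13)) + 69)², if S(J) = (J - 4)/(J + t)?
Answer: 1572360409/331776 ≈ 4739.2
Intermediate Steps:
t = 25 (t = (-5)² = 25)
S(J) = (-4 + J)/(25 + J) (S(J) = (J - 4)/(J + 25) = (-4 + J)/(25 + J))
(S(1/(10 + 13)) + 69)² = ((-4 + 1/(10 + 13))/(25 + 1/(10 + 13)) + 69)² = ((-4 + 1/23)/(25 + 1/23) + 69)² = (-91/23/(576/23) + 69)² = ((23/576)*(-91/23) + 69)² = (-91/576 + 69)² = (39653/576)² = 1572360409/331776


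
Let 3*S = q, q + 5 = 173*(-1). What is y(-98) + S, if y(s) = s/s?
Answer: -175/3 ≈ -58.333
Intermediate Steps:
q = -178 (q = -5 + 173*(-1) = -5 - 173 = -178)
y(s) = 1
S = -178/3 (S = (⅓)*(-178) = -178/3 ≈ -59.333)
y(-98) + S = 1 - 178/3 = -175/3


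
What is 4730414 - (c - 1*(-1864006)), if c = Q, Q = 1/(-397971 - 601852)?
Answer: 2865900645785/999823 ≈ 2.8664e+6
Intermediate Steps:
Q = -1/999823 (Q = 1/(-999823) = -1/999823 ≈ -1.0002e-6)
c = -1/999823 ≈ -1.0002e-6
4730414 - (c - 1*(-1864006)) = 4730414 - (-1/999823 - 1*(-1864006)) = 4730414 - (-1/999823 + 1864006) = 4730414 - 1*1863676070937/999823 = 4730414 - 1863676070937/999823 = 2865900645785/999823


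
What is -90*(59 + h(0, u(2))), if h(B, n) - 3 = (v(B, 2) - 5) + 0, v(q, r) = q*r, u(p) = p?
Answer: -5130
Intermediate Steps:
h(B, n) = -2 + 2*B (h(B, n) = 3 + ((B*2 - 5) + 0) = 3 + ((2*B - 5) + 0) = 3 + ((-5 + 2*B) + 0) = 3 + (-5 + 2*B) = -2 + 2*B)
-90*(59 + h(0, u(2))) = -90*(59 + (-2 + 2*0)) = -90*(59 + (-2 + 0)) = -90*(59 - 2) = -90*57 = -5130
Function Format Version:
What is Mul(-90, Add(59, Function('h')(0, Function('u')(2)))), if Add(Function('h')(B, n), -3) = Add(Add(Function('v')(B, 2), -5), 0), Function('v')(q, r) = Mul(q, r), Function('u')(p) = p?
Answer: -5130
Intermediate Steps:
Function('h')(B, n) = Add(-2, Mul(2, B)) (Function('h')(B, n) = Add(3, Add(Add(Mul(B, 2), -5), 0)) = Add(3, Add(Add(Mul(2, B), -5), 0)) = Add(3, Add(Add(-5, Mul(2, B)), 0)) = Add(3, Add(-5, Mul(2, B))) = Add(-2, Mul(2, B)))
Mul(-90, Add(59, Function('h')(0, Function('u')(2)))) = Mul(-90, Add(59, Add(-2, Mul(2, 0)))) = Mul(-90, Add(59, Add(-2, 0))) = Mul(-90, Add(59, -2)) = Mul(-90, 57) = -5130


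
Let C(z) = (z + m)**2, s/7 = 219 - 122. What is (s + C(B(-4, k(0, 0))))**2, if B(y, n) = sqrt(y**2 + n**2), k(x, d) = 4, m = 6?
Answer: 562617 + 71712*sqrt(2) ≈ 6.6403e+5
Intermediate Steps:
B(y, n) = sqrt(n**2 + y**2)
s = 679 (s = 7*(219 - 122) = 7*97 = 679)
C(z) = (6 + z)**2 (C(z) = (z + 6)**2 = (6 + z)**2)
(s + C(B(-4, k(0, 0))))**2 = (679 + (6 + sqrt(4**2 + (-4)**2))**2)**2 = (679 + (6 + sqrt(16 + 16))**2)**2 = (679 + (6 + sqrt(32))**2)**2 = (679 + (6 + 4*sqrt(2))**2)**2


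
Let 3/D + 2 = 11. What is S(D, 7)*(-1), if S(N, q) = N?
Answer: -⅓ ≈ -0.33333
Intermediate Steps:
D = ⅓ (D = 3/(-2 + 11) = 3/9 = 3*(⅑) = ⅓ ≈ 0.33333)
S(D, 7)*(-1) = (⅓)*(-1) = -⅓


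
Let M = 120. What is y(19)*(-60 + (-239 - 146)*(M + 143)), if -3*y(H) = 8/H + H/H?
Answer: 911835/19 ≈ 47991.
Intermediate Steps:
y(H) = -⅓ - 8/(3*H) (y(H) = -(8/H + H/H)/3 = -(8/H + 1)/3 = -(1 + 8/H)/3 = -⅓ - 8/(3*H))
y(19)*(-60 + (-239 - 146)*(M + 143)) = ((⅓)*(-8 - 1*19)/19)*(-60 + (-239 - 146)*(120 + 143)) = ((⅓)*(1/19)*(-8 - 19))*(-60 - 385*263) = ((⅓)*(1/19)*(-27))*(-60 - 101255) = -9/19*(-101315) = 911835/19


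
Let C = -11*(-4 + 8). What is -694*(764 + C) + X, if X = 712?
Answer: -498968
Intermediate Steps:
C = -44 (C = -11*4 = -44)
-694*(764 + C) + X = -694*(764 - 44) + 712 = -694*720 + 712 = -499680 + 712 = -498968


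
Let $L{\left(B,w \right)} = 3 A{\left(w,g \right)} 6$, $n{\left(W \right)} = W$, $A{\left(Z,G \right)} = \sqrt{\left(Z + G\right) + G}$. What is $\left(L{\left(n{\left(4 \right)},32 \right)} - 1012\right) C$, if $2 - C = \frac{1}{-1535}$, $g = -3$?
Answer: $- \frac{3107852}{1535} + \frac{55278 \sqrt{26}}{1535} \approx -1841.0$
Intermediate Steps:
$A{\left(Z,G \right)} = \sqrt{Z + 2 G}$ ($A{\left(Z,G \right)} = \sqrt{\left(G + Z\right) + G} = \sqrt{Z + 2 G}$)
$L{\left(B,w \right)} = 18 \sqrt{-6 + w}$ ($L{\left(B,w \right)} = 3 \sqrt{w + 2 \left(-3\right)} 6 = 3 \sqrt{w - 6} \cdot 6 = 3 \sqrt{-6 + w} 6 = 18 \sqrt{-6 + w}$)
$C = \frac{3071}{1535}$ ($C = 2 - \frac{1}{-1535} = 2 - - \frac{1}{1535} = 2 + \frac{1}{1535} = \frac{3071}{1535} \approx 2.0007$)
$\left(L{\left(n{\left(4 \right)},32 \right)} - 1012\right) C = \left(18 \sqrt{-6 + 32} - 1012\right) \frac{3071}{1535} = \left(18 \sqrt{26} - 1012\right) \frac{3071}{1535} = \left(-1012 + 18 \sqrt{26}\right) \frac{3071}{1535} = - \frac{3107852}{1535} + \frac{55278 \sqrt{26}}{1535}$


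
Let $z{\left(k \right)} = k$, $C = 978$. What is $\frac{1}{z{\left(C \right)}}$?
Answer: $\frac{1}{978} \approx 0.0010225$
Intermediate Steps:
$\frac{1}{z{\left(C \right)}} = \frac{1}{978}$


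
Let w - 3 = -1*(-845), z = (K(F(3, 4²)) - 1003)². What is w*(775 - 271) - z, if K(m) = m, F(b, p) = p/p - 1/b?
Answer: -5195521/9 ≈ -5.7728e+5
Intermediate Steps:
F(b, p) = 1 - 1/b
z = 9042049/9 (z = ((-1 + 3)/3 - 1003)² = ((⅓)*2 - 1003)² = (⅔ - 1003)² = (-3007/3)² = 9042049/9 ≈ 1.0047e+6)
w = 848 (w = 3 - 1*(-845) = 3 + 845 = 848)
w*(775 - 271) - z = 848*(775 - 271) - 1*9042049/9 = 848*504 - 9042049/9 = 427392 - 9042049/9 = -5195521/9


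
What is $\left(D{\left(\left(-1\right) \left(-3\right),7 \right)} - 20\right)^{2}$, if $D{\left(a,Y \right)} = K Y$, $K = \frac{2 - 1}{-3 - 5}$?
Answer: $\frac{27889}{64} \approx 435.77$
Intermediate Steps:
$K = - \frac{1}{8}$ ($K = 1 \frac{1}{-8} = 1 \left(- \frac{1}{8}\right) = - \frac{1}{8} \approx -0.125$)
$D{\left(a,Y \right)} = - \frac{Y}{8}$
$\left(D{\left(\left(-1\right) \left(-3\right),7 \right)} - 20\right)^{2} = \left(\left(- \frac{1}{8}\right) 7 - 20\right)^{2} = \left(- \frac{7}{8} - 20\right)^{2} = \left(- \frac{167}{8}\right)^{2} = \frac{27889}{64}$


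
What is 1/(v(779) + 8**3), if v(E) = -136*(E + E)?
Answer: -1/211376 ≈ -4.7309e-6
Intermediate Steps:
v(E) = -272*E
1/(v(779) + 8**3) = 1/(-272*779 + 8**3) = 1/(-211888 + 512) = 1/(-211376) = -1/211376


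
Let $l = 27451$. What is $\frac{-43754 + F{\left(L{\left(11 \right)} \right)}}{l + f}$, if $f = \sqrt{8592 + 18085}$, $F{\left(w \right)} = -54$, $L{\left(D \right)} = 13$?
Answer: $- \frac{300643352}{188382681} + \frac{10952 \sqrt{26677}}{188382681} \approx -1.5864$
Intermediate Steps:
$f = \sqrt{26677} \approx 163.33$
$\frac{-43754 + F{\left(L{\left(11 \right)} \right)}}{l + f} = \frac{-43754 - 54}{27451 + \sqrt{26677}} = - \frac{43808}{27451 + \sqrt{26677}}$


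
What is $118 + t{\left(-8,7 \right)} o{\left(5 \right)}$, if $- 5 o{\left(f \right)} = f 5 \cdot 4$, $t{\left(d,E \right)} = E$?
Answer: $-22$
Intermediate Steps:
$o{\left(f \right)} = - 4 f$ ($o{\left(f \right)} = - \frac{f 5 \cdot 4}{5} = - \frac{5 f 4}{5} = - \frac{20 f}{5} = - 4 f$)
$118 + t{\left(-8,7 \right)} o{\left(5 \right)} = 118 + 7 \left(\left(-4\right) 5\right) = 118 + 7 \left(-20\right) = 118 - 140 = -22$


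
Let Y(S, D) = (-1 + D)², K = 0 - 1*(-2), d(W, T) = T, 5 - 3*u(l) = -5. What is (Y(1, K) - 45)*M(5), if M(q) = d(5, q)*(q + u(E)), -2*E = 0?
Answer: -5500/3 ≈ -1833.3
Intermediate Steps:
E = 0 (E = -½*0 = 0)
u(l) = 10/3 (u(l) = 5/3 - ⅓*(-5) = 5/3 + 5/3 = 10/3)
M(q) = q*(10/3 + q) (M(q) = q*(q + 10/3) = q*(10/3 + q))
K = 2 (K = 0 + 2 = 2)
(Y(1, K) - 45)*M(5) = ((-1 + 2)² - 45)*((⅓)*5*(10 + 3*5)) = (1² - 45)*((⅓)*5*(10 + 15)) = (1 - 45)*((⅓)*5*25) = -44*125/3 = -5500/3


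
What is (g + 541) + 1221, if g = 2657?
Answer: 4419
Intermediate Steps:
(g + 541) + 1221 = (2657 + 541) + 1221 = 3198 + 1221 = 4419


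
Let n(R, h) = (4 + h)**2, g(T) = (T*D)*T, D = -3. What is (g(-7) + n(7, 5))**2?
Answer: 4356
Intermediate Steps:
g(T) = -3*T**2 (g(T) = (T*(-3))*T = (-3*T)*T = -3*T**2)
(g(-7) + n(7, 5))**2 = (-3*(-7)**2 + (4 + 5)**2)**2 = (-3*49 + 9**2)**2 = (-147 + 81)**2 = (-66)**2 = 4356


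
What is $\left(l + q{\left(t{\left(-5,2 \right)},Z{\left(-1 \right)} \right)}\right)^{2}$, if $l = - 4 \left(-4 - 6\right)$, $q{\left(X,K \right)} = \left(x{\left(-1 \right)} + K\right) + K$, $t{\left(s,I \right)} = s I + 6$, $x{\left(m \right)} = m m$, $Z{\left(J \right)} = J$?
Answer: $1521$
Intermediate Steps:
$x{\left(m \right)} = m^{2}$
$t{\left(s,I \right)} = 6 + I s$ ($t{\left(s,I \right)} = I s + 6 = 6 + I s$)
$q{\left(X,K \right)} = 1 + 2 K$ ($q{\left(X,K \right)} = \left(\left(-1\right)^{2} + K\right) + K = \left(1 + K\right) + K = 1 + 2 K$)
$l = 40$ ($l = \left(-4\right) \left(-10\right) = 40$)
$\left(l + q{\left(t{\left(-5,2 \right)},Z{\left(-1 \right)} \right)}\right)^{2} = \left(40 + \left(1 + 2 \left(-1\right)\right)\right)^{2} = \left(40 + \left(1 - 2\right)\right)^{2} = \left(40 - 1\right)^{2} = 39^{2} = 1521$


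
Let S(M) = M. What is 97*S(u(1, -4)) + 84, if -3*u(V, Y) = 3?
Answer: -13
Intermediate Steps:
u(V, Y) = -1 (u(V, Y) = -⅓*3 = -1)
97*S(u(1, -4)) + 84 = 97*(-1) + 84 = -97 + 84 = -13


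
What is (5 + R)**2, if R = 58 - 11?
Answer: 2704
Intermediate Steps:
R = 47
(5 + R)**2 = (5 + 47)**2 = 52**2 = 2704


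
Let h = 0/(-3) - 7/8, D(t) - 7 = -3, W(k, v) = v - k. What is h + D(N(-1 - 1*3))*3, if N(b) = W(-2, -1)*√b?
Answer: 89/8 ≈ 11.125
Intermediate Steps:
N(b) = √b (N(b) = (-1 - 1*(-2))*√b = (-1 + 2)*√b = 1*√b = √b)
D(t) = 4 (D(t) = 7 - 3 = 4)
h = -7/8 (h = 0*(-⅓) - 7*⅛ = 0 - 7/8 = -7/8 ≈ -0.87500)
h + D(N(-1 - 1*3))*3 = -7/8 + 4*3 = -7/8 + 12 = 89/8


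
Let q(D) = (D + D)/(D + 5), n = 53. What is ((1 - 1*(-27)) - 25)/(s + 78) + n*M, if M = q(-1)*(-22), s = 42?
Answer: 23321/40 ≈ 583.03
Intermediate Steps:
q(D) = 2*D/(5 + D) (q(D) = (2*D)/(5 + D) = 2*D/(5 + D))
M = 11 (M = (2*(-1)/(5 - 1))*(-22) = (2*(-1)/4)*(-22) = (2*(-1)*(¼))*(-22) = -½*(-22) = 11)
((1 - 1*(-27)) - 25)/(s + 78) + n*M = ((1 - 1*(-27)) - 25)/(42 + 78) + 53*11 = ((1 + 27) - 25)/120 + 583 = (28 - 25)*(1/120) + 583 = 3*(1/120) + 583 = 1/40 + 583 = 23321/40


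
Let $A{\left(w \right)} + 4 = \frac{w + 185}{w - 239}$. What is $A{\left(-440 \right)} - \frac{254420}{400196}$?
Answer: $- \frac{289408384}{67933271} \approx -4.2602$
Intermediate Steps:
$A{\left(w \right)} = -4 + \frac{185 + w}{-239 + w}$ ($A{\left(w \right)} = -4 + \frac{w + 185}{w - 239} = -4 + \frac{185 + w}{-239 + w}$)
$A{\left(-440 \right)} - \frac{254420}{400196} = \frac{1141 - -1320}{-239 - 440} - \frac{254420}{400196} = \frac{1141 + 1320}{-679} - \frac{63605}{100049} = \left(- \frac{1}{679}\right) 2461 - \frac{63605}{100049} = - \frac{2461}{679} - \frac{63605}{100049} = - \frac{289408384}{67933271}$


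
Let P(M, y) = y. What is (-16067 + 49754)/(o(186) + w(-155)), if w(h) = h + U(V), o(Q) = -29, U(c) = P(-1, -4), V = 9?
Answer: -33687/188 ≈ -179.19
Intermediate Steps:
U(c) = -4
w(h) = -4 + h (w(h) = h - 4 = -4 + h)
(-16067 + 49754)/(o(186) + w(-155)) = (-16067 + 49754)/(-29 + (-4 - 155)) = 33687/(-29 - 159) = 33687/(-188) = 33687*(-1/188) = -33687/188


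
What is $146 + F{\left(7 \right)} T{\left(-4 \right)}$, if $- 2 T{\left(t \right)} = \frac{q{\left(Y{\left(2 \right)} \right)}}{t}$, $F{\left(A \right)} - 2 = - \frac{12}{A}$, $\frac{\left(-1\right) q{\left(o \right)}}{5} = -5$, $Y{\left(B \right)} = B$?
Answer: $\frac{4113}{28} \approx 146.89$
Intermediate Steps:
$q{\left(o \right)} = 25$ ($q{\left(o \right)} = \left(-5\right) \left(-5\right) = 25$)
$F{\left(A \right)} = 2 - \frac{12}{A}$
$T{\left(t \right)} = - \frac{25}{2 t}$ ($T{\left(t \right)} = - \frac{25 \frac{1}{t}}{2} = - \frac{25}{2 t}$)
$146 + F{\left(7 \right)} T{\left(-4 \right)} = 146 + \left(2 - \frac{12}{7}\right) \left(- \frac{25}{2 \left(-4\right)}\right) = 146 + \left(2 - \frac{12}{7}\right) \left(\left(- \frac{25}{2}\right) \left(- \frac{1}{4}\right)\right) = 146 + \left(2 - \frac{12}{7}\right) \frac{25}{8} = 146 + \frac{2}{7} \cdot \frac{25}{8} = 146 + \frac{25}{28} = \frac{4113}{28}$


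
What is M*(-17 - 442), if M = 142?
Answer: -65178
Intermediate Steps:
M*(-17 - 442) = 142*(-17 - 442) = 142*(-459) = -65178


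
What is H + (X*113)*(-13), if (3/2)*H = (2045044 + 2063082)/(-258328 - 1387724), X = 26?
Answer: -47154036629/1234539 ≈ -38196.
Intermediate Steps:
H = -2054063/1234539 (H = 2*((2045044 + 2063082)/(-258328 - 1387724))/3 = 2*(4108126/(-1646052))/3 = 2*(4108126*(-1/1646052))/3 = (2/3)*(-2054063/823026) = -2054063/1234539 ≈ -1.6638)
H + (X*113)*(-13) = -2054063/1234539 + (26*113)*(-13) = -2054063/1234539 + 2938*(-13) = -2054063/1234539 - 38194 = -47154036629/1234539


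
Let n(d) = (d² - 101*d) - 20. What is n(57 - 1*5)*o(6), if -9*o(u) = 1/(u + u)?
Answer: 214/9 ≈ 23.778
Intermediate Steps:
n(d) = -20 + d² - 101*d
o(u) = -1/(18*u) (o(u) = -1/(9*(u + u)) = -1/(2*u)/9 = -1/(18*u))
n(57 - 1*5)*o(6) = (-20 + (57 - 1*5)² - 101*(57 - 1*5))*(-1/18/6) = (-20 + (57 - 5)² - 101*(57 - 5))*(-1/18*⅙) = (-20 + 52² - 101*52)*(-1/108) = (-20 + 2704 - 5252)*(-1/108) = -2568*(-1/108) = 214/9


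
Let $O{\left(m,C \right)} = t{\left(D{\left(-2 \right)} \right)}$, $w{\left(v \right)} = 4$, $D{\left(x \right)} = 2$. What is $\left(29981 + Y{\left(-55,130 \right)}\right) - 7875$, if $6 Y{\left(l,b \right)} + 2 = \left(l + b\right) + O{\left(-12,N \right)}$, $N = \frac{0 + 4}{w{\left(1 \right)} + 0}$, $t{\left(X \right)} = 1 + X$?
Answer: $\frac{66356}{3} \approx 22119.0$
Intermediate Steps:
$N = 1$ ($N = \frac{0 + 4}{4 + 0} = \frac{4}{4} = 4 \cdot \frac{1}{4} = 1$)
$O{\left(m,C \right)} = 3$ ($O{\left(m,C \right)} = 1 + 2 = 3$)
$Y{\left(l,b \right)} = \frac{1}{6} + \frac{b}{6} + \frac{l}{6}$ ($Y{\left(l,b \right)} = - \frac{1}{3} + \frac{\left(l + b\right) + 3}{6} = - \frac{1}{3} + \frac{\left(b + l\right) + 3}{6} = - \frac{1}{3} + \frac{3 + b + l}{6} = - \frac{1}{3} + \left(\frac{1}{2} + \frac{b}{6} + \frac{l}{6}\right) = \frac{1}{6} + \frac{b}{6} + \frac{l}{6}$)
$\left(29981 + Y{\left(-55,130 \right)}\right) - 7875 = \left(29981 + \left(\frac{1}{6} + \frac{1}{6} \cdot 130 + \frac{1}{6} \left(-55\right)\right)\right) - 7875 = \left(29981 + \left(\frac{1}{6} + \frac{65}{3} - \frac{55}{6}\right)\right) - 7875 = \left(29981 + \frac{38}{3}\right) - 7875 = \frac{89981}{3} - 7875 = \frac{66356}{3}$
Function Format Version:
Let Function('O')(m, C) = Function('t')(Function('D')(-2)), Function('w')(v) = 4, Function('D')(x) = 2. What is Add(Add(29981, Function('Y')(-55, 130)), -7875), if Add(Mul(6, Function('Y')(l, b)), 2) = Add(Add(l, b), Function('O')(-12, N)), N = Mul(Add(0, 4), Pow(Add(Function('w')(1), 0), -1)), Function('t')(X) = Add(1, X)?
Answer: Rational(66356, 3) ≈ 22119.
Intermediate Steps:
N = 1 (N = Mul(Add(0, 4), Pow(Add(4, 0), -1)) = Mul(4, Pow(4, -1)) = Mul(4, Rational(1, 4)) = 1)
Function('O')(m, C) = 3 (Function('O')(m, C) = Add(1, 2) = 3)
Function('Y')(l, b) = Add(Rational(1, 6), Mul(Rational(1, 6), b), Mul(Rational(1, 6), l)) (Function('Y')(l, b) = Add(Rational(-1, 3), Mul(Rational(1, 6), Add(Add(l, b), 3))) = Add(Rational(-1, 3), Mul(Rational(1, 6), Add(Add(b, l), 3))) = Add(Rational(-1, 3), Mul(Rational(1, 6), Add(3, b, l))) = Add(Rational(-1, 3), Add(Rational(1, 2), Mul(Rational(1, 6), b), Mul(Rational(1, 6), l))) = Add(Rational(1, 6), Mul(Rational(1, 6), b), Mul(Rational(1, 6), l)))
Add(Add(29981, Function('Y')(-55, 130)), -7875) = Add(Add(29981, Add(Rational(1, 6), Mul(Rational(1, 6), 130), Mul(Rational(1, 6), -55))), -7875) = Add(Add(29981, Add(Rational(1, 6), Rational(65, 3), Rational(-55, 6))), -7875) = Add(Add(29981, Rational(38, 3)), -7875) = Add(Rational(89981, 3), -7875) = Rational(66356, 3)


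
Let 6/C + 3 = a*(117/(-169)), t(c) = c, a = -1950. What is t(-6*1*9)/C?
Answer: -12123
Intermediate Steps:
C = 2/449 (C = 6/(-3 - 228150/(-169)) = 6/(-3 - 228150*(-1)/169) = 6/(-3 - 1950*(-9/13)) = 6/(-3 + 1350) = 6/1347 = 6*(1/1347) = 2/449 ≈ 0.0044543)
t(-6*1*9)/C = (-6*1*9)/(2/449) = -6*9*(449/2) = -54*449/2 = -12123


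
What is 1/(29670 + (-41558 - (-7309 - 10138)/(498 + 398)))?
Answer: -896/10634201 ≈ -8.4256e-5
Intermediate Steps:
1/(29670 + (-41558 - (-7309 - 10138)/(498 + 398))) = 1/(29670 + (-41558 - (-17447)/896)) = 1/(29670 + (-41558 - 1*(-17447/896))) = 1/(29670 + (-41558 + 17447/896)) = 1/(29670 - 37218521/896) = 1/(-10634201/896) = -896/10634201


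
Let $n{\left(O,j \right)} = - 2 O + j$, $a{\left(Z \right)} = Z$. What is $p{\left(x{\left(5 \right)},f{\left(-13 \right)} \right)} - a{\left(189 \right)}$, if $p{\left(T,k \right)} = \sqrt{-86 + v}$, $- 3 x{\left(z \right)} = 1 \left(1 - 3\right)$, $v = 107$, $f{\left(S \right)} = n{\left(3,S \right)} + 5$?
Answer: $-189 + \sqrt{21} \approx -184.42$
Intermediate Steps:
$n{\left(O,j \right)} = j - 2 O$
$f{\left(S \right)} = -1 + S$ ($f{\left(S \right)} = \left(S - 6\right) + 5 = \left(-6 + S\right) + 5 = -1 + S$)
$x{\left(z \right)} = \frac{2}{3}$ ($x{\left(z \right)} = - \frac{1 \left(1 - 3\right)}{3} = - \frac{1 \left(-2\right)}{3} = \left(- \frac{1}{3}\right) \left(-2\right) = \frac{2}{3}$)
$p{\left(T,k \right)} = \sqrt{21}$ ($p{\left(T,k \right)} = \sqrt{-86 + 107} = \sqrt{21}$)
$p{\left(x{\left(5 \right)},f{\left(-13 \right)} \right)} - a{\left(189 \right)} = \sqrt{21} - 189 = -189 + \sqrt{21}$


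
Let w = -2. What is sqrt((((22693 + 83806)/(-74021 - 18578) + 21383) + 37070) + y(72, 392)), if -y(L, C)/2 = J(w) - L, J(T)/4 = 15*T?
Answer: 8*sqrt(7882693685399)/92599 ≈ 242.56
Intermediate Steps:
J(T) = 60*T (J(T) = 4*(15*T) = 60*T)
y(L, C) = 240 + 2*L (y(L, C) = -2*(60*(-2) - L) = -2*(-120 - L) = 240 + 2*L)
sqrt((((22693 + 83806)/(-74021 - 18578) + 21383) + 37070) + y(72, 392)) = sqrt((((22693 + 83806)/(-74021 - 18578) + 21383) + 37070) + (240 + 2*72)) = sqrt(((106499/(-92599) + 21383) + 37070) + (240 + 144)) = sqrt(((106499*(-1/92599) + 21383) + 37070) + 384) = sqrt(((-106499/92599 + 21383) + 37070) + 384) = sqrt((1979937918/92599 + 37070) + 384) = sqrt(5412582848/92599 + 384) = sqrt(5448140864/92599) = 8*sqrt(7882693685399)/92599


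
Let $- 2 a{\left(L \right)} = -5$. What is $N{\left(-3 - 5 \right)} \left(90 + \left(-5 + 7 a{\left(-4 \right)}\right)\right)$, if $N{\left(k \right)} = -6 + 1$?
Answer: $- \frac{1025}{2} \approx -512.5$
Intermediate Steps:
$a{\left(L \right)} = \frac{5}{2}$ ($a{\left(L \right)} = \left(- \frac{1}{2}\right) \left(-5\right) = \frac{5}{2}$)
$N{\left(k \right)} = -5$
$N{\left(-3 - 5 \right)} \left(90 + \left(-5 + 7 a{\left(-4 \right)}\right)\right) = - 5 \left(90 + \left(-5 + 7 \cdot \frac{5}{2}\right)\right) = - 5 \left(90 + \left(-5 + \frac{35}{2}\right)\right) = - 5 \left(90 + \frac{25}{2}\right) = \left(-5\right) \frac{205}{2} = - \frac{1025}{2}$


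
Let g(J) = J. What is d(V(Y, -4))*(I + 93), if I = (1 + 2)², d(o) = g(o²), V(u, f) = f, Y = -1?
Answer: 1632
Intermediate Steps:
d(o) = o²
I = 9 (I = 3² = 9)
d(V(Y, -4))*(I + 93) = (-4)²*(9 + 93) = 16*102 = 1632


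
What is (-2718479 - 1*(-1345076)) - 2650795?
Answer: -4024198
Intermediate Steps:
(-2718479 - 1*(-1345076)) - 2650795 = (-2718479 + 1345076) - 2650795 = -1373403 - 2650795 = -4024198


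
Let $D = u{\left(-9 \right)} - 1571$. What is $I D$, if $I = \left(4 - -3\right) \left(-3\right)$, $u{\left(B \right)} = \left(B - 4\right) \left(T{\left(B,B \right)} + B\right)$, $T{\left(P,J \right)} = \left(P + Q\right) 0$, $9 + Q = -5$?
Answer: $30534$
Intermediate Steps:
$Q = -14$ ($Q = -9 - 5 = -14$)
$T{\left(P,J \right)} = 0$ ($T{\left(P,J \right)} = \left(P - 14\right) 0 = \left(-14 + P\right) 0 = 0$)
$u{\left(B \right)} = B \left(-4 + B\right)$ ($u{\left(B \right)} = \left(B - 4\right) \left(0 + B\right) = \left(-4 + B\right) B = B \left(-4 + B\right)$)
$I = -21$ ($I = \left(4 + 3\right) \left(-3\right) = 7 \left(-3\right) = -21$)
$D = -1454$ ($D = - 9 \left(-4 - 9\right) - 1571 = \left(-9\right) \left(-13\right) - 1571 = 117 - 1571 = -1454$)
$I D = \left(-21\right) \left(-1454\right) = 30534$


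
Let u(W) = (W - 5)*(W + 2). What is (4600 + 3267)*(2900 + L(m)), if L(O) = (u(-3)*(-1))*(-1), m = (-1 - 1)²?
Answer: 22877236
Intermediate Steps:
u(W) = (-5 + W)*(2 + W)
m = 4 (m = (-2)² = 4)
L(O) = 8 (L(O) = ((-10 + (-3)² - 3*(-3))*(-1))*(-1) = ((-10 + 9 + 9)*(-1))*(-1) = (8*(-1))*(-1) = -8*(-1) = 8)
(4600 + 3267)*(2900 + L(m)) = (4600 + 3267)*(2900 + 8) = 7867*2908 = 22877236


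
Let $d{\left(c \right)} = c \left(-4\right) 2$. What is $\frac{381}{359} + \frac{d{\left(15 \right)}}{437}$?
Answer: $\frac{123417}{156883} \approx 0.78668$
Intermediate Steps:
$d{\left(c \right)} = - 8 c$ ($d{\left(c \right)} = - 4 c 2 = - 8 c$)
$\frac{381}{359} + \frac{d{\left(15 \right)}}{437} = \frac{381}{359} + \frac{\left(-8\right) 15}{437} = 381 \cdot \frac{1}{359} - \frac{120}{437} = \frac{381}{359} - \frac{120}{437} = \frac{123417}{156883}$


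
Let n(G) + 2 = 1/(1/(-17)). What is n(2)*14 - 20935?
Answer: -21201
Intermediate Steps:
n(G) = -19 (n(G) = -2 + 1/(1/(-17)) = -2 + 1/(-1/17) = -2 - 17 = -19)
n(2)*14 - 20935 = -19*14 - 20935 = -266 - 20935 = -21201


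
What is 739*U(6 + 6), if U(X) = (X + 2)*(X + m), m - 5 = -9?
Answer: 82768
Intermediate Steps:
m = -4 (m = 5 - 9 = -4)
U(X) = (-4 + X)*(2 + X) (U(X) = (X + 2)*(X - 4) = (2 + X)*(-4 + X) = (-4 + X)*(2 + X))
739*U(6 + 6) = 739*(-8 + (6 + 6)² - 2*(6 + 6)) = 739*(-8 + 12² - 2*12) = 739*(-8 + 144 - 24) = 739*112 = 82768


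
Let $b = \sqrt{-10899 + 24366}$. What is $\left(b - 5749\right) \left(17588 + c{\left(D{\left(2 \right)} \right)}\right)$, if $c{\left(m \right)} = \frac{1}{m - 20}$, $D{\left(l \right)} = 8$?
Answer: $- \frac{1213355195}{12} + \frac{14140685 \sqrt{3}}{12} \approx -9.9072 \cdot 10^{7}$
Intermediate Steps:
$c{\left(m \right)} = \frac{1}{-20 + m}$
$b = 67 \sqrt{3}$ ($b = \sqrt{13467} = 67 \sqrt{3} \approx 116.05$)
$\left(b - 5749\right) \left(17588 + c{\left(D{\left(2 \right)} \right)}\right) = \left(67 \sqrt{3} - 5749\right) \left(17588 + \frac{1}{-20 + 8}\right) = \left(-5749 + 67 \sqrt{3}\right) \left(17588 + \frac{1}{-12}\right) = \left(-5749 + 67 \sqrt{3}\right) \left(17588 - \frac{1}{12}\right) = \left(-5749 + 67 \sqrt{3}\right) \frac{211055}{12} = - \frac{1213355195}{12} + \frac{14140685 \sqrt{3}}{12}$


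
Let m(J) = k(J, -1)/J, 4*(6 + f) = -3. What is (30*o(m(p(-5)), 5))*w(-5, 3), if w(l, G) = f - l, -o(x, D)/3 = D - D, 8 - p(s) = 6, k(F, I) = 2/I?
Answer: 0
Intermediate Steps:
p(s) = 2 (p(s) = 8 - 1*6 = 8 - 6 = 2)
f = -27/4 (f = -6 + (¼)*(-3) = -6 - ¾ = -27/4 ≈ -6.7500)
m(J) = -2/J (m(J) = (2/(-1))/J = (2*(-1))/J = -2/J)
o(x, D) = 0 (o(x, D) = -3*(D - D) = -3*0 = 0)
w(l, G) = -27/4 - l
(30*o(m(p(-5)), 5))*w(-5, 3) = (30*0)*(-27/4 - 1*(-5)) = 0*(-27/4 + 5) = 0*(-7/4) = 0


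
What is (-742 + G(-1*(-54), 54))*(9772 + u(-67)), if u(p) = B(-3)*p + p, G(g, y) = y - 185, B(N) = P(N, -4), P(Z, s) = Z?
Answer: -8647938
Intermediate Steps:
B(N) = N
G(g, y) = -185 + y
u(p) = -2*p (u(p) = -3*p + p = -2*p)
(-742 + G(-1*(-54), 54))*(9772 + u(-67)) = (-742 + (-185 + 54))*(9772 - 2*(-67)) = (-742 - 131)*(9772 + 134) = -873*9906 = -8647938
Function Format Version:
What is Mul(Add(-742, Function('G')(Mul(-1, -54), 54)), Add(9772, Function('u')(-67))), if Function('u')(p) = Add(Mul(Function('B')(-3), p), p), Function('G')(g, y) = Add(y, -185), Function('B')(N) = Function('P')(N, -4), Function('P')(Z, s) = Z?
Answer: -8647938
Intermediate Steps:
Function('B')(N) = N
Function('G')(g, y) = Add(-185, y)
Function('u')(p) = Mul(-2, p) (Function('u')(p) = Add(Mul(-3, p), p) = Mul(-2, p))
Mul(Add(-742, Function('G')(Mul(-1, -54), 54)), Add(9772, Function('u')(-67))) = Mul(Add(-742, Add(-185, 54)), Add(9772, Mul(-2, -67))) = Mul(Add(-742, -131), Add(9772, 134)) = Mul(-873, 9906) = -8647938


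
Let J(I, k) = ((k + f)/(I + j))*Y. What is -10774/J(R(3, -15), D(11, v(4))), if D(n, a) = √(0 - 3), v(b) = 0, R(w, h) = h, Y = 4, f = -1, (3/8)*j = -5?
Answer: -457895/24 - 457895*I*√3/24 ≈ -19079.0 - 33046.0*I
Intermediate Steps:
j = -40/3 (j = (8/3)*(-5) = -40/3 ≈ -13.333)
D(n, a) = I*√3 (D(n, a) = √(-3) = I*√3)
J(I, k) = 4*(-1 + k)/(-40/3 + I) (J(I, k) = ((k - 1)/(I - 40/3))*4 = ((-1 + k)/(-40/3 + I))*4 = 4*(-1 + k)/(-40/3 + I))
-10774/J(R(3, -15), D(11, v(4))) = -10774*(-40 + 3*(-15))/(12*(-1 + I*√3)) = -10774*(-40 - 45)/(12*(-1 + I*√3)) = -10774*(-85/(12*(-1 + I*√3))) = -10774/(12/85 - 12*I*√3/85)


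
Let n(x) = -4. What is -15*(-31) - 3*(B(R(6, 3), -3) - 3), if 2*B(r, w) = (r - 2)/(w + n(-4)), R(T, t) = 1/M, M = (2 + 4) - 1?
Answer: 33153/70 ≈ 473.61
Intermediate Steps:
M = 5 (M = 6 - 1 = 5)
R(T, t) = ⅕ (R(T, t) = 1/5 = ⅕)
B(r, w) = (-2 + r)/(2*(-4 + w)) (B(r, w) = ((r - 2)/(w - 4))/2 = ((-2 + r)/(-4 + w))/2 = (-2 + r)/(2*(-4 + w)))
-15*(-31) - 3*(B(R(6, 3), -3) - 3) = -15*(-31) - 3*((-2 + ⅕)/(2*(-4 - 3)) - 3) = 465 - 3*((½)*(-9/5)/(-7) - 3) = 465 - 3*((½)*(-⅐)*(-9/5) - 3) = 465 - 3*(9/70 - 3) = 465 - 3*(-201/70) = 465 + 603/70 = 33153/70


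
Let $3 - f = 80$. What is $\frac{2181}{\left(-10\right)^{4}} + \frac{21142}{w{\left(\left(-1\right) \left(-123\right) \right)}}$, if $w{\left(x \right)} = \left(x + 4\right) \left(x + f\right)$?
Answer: $\frac{112080701}{29210000} \approx 3.8371$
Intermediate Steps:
$f = -77$ ($f = 3 - 80 = -77$)
$w{\left(x \right)} = \left(-77 + x\right) \left(4 + x\right)$ ($w{\left(x \right)} = \left(x + 4\right) \left(x - 77\right) = \left(4 + x\right) \left(-77 + x\right) = \left(-77 + x\right) \left(4 + x\right)$)
$\frac{2181}{\left(-10\right)^{4}} + \frac{21142}{w{\left(\left(-1\right) \left(-123\right) \right)}} = \frac{2181}{\left(-10\right)^{4}} + \frac{21142}{-308 + \left(\left(-1\right) \left(-123\right)\right)^{2} - 73 \left(\left(-1\right) \left(-123\right)\right)} = \frac{2181}{10000} + \frac{21142}{-308 + 123^{2} - 8979} = 2181 \cdot \frac{1}{10000} + \frac{21142}{-308 + 15129 - 8979} = \frac{2181}{10000} + \frac{21142}{5842} = \frac{2181}{10000} + 21142 \cdot \frac{1}{5842} = \frac{2181}{10000} + \frac{10571}{2921} = \frac{112080701}{29210000}$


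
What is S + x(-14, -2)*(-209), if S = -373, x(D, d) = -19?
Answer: 3598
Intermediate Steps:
S + x(-14, -2)*(-209) = -373 - 19*(-209) = -373 + 3971 = 3598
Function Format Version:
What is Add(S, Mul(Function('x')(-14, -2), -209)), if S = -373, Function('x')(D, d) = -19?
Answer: 3598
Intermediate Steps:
Add(S, Mul(Function('x')(-14, -2), -209)) = Add(-373, Mul(-19, -209)) = Add(-373, 3971) = 3598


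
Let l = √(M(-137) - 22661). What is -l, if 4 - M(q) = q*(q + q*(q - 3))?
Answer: -√2586234 ≈ -1608.2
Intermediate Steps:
M(q) = 4 - q*(q + q*(-3 + q)) (M(q) = 4 - q*(q + q*(q - 3)) = 4 - q*(q + q*(-3 + q)))
l = √2586234 (l = √((4 - 1*(-137)³ + 2*(-137)²) - 22661) = √((4 - 1*(-2571353) + 2*18769) - 22661) = √((4 + 2571353 + 37538) - 22661) = √(2608895 - 22661) = √2586234 ≈ 1608.2)
-l = -√2586234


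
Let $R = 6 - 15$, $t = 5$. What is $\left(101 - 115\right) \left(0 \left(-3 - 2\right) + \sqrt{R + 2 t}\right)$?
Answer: $-14$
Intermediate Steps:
$R = -9$ ($R = 6 - 15 = -9$)
$\left(101 - 115\right) \left(0 \left(-3 - 2\right) + \sqrt{R + 2 t}\right) = \left(101 - 115\right) \left(0 \left(-3 - 2\right) + \sqrt{-9 + 2 \cdot 5}\right) = - 14 \left(0 \left(-5\right) + \sqrt{-9 + 10}\right) = - 14 \left(0 + \sqrt{1}\right) = - 14 \left(0 + 1\right) = \left(-14\right) 1 = -14$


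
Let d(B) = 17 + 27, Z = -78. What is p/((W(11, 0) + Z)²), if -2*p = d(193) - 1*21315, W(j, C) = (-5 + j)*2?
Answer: 21271/8712 ≈ 2.4416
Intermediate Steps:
d(B) = 44
W(j, C) = -10 + 2*j
p = 21271/2 (p = -(44 - 1*21315)/2 = -(44 - 21315)/2 = -½*(-21271) = 21271/2 ≈ 10636.)
p/((W(11, 0) + Z)²) = 21271/(2*(((-10 + 2*11) - 78)²)) = 21271/(2*(((-10 + 22) - 78)²)) = 21271/(2*((12 - 78)²)) = 21271/(2*((-66)²)) = (21271/2)/4356 = (21271/2)*(1/4356) = 21271/8712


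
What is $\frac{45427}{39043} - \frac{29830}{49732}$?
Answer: $\frac{547261437}{970843238} \approx 0.5637$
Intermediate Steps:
$\frac{45427}{39043} - \frac{29830}{49732} = 45427 \cdot \frac{1}{39043} - \frac{14915}{24866} = \frac{45427}{39043} - \frac{14915}{24866} = \frac{547261437}{970843238}$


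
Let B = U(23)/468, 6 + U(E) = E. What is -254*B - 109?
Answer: -27665/234 ≈ -118.23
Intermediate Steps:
U(E) = -6 + E
B = 17/468 (B = (-6 + 23)/468 = 17*(1/468) = 17/468 ≈ 0.036325)
-254*B - 109 = -254*17/468 - 109 = -2159/234 - 109 = -27665/234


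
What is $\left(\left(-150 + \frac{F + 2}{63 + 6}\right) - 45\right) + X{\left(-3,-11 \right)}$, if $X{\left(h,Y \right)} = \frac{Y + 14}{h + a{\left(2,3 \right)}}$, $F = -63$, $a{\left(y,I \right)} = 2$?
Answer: $- \frac{13723}{69} \approx -198.88$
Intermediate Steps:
$X{\left(h,Y \right)} = \frac{14 + Y}{2 + h}$ ($X{\left(h,Y \right)} = \frac{Y + 14}{h + 2} = \frac{14 + Y}{2 + h}$)
$\left(\left(-150 + \frac{F + 2}{63 + 6}\right) - 45\right) + X{\left(-3,-11 \right)} = \left(\left(-150 + \frac{-63 + 2}{63 + 6}\right) - 45\right) + \frac{14 - 11}{2 - 3} = \left(\left(-150 - \frac{61}{69}\right) - 45\right) + \frac{1}{-1} \cdot 3 = \left(\left(-150 - \frac{61}{69}\right) - 45\right) - 3 = \left(- \frac{10411}{69} - 45\right) - 3 = - \frac{13516}{69} - 3 = - \frac{13723}{69}$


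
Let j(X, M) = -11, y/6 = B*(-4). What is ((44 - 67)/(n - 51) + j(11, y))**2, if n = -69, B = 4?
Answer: 1682209/14400 ≈ 116.82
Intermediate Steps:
y = -96 (y = 6*(4*(-4)) = 6*(-16) = -96)
((44 - 67)/(n - 51) + j(11, y))**2 = ((44 - 67)/(-69 - 51) - 11)**2 = (-23/(-120) - 11)**2 = (-23*(-1/120) - 11)**2 = (23/120 - 11)**2 = (-1297/120)**2 = 1682209/14400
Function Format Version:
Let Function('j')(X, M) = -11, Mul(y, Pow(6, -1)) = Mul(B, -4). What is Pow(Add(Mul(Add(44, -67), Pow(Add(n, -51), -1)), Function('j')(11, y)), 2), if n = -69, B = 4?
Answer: Rational(1682209, 14400) ≈ 116.82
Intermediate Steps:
y = -96 (y = Mul(6, Mul(4, -4)) = Mul(6, -16) = -96)
Pow(Add(Mul(Add(44, -67), Pow(Add(n, -51), -1)), Function('j')(11, y)), 2) = Pow(Add(Mul(Add(44, -67), Pow(Add(-69, -51), -1)), -11), 2) = Pow(Add(Mul(-23, Pow(-120, -1)), -11), 2) = Pow(Add(Mul(-23, Rational(-1, 120)), -11), 2) = Pow(Add(Rational(23, 120), -11), 2) = Pow(Rational(-1297, 120), 2) = Rational(1682209, 14400)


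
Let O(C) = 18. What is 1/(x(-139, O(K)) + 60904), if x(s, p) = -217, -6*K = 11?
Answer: 1/60687 ≈ 1.6478e-5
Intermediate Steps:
K = -11/6 (K = -⅙*11 = -11/6 ≈ -1.8333)
1/(x(-139, O(K)) + 60904) = 1/(-217 + 60904) = 1/60687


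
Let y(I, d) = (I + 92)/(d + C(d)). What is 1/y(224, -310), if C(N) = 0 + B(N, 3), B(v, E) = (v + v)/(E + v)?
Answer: -47275/48506 ≈ -0.97462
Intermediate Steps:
B(v, E) = 2*v/(E + v) (B(v, E) = (2*v)/(E + v) = 2*v/(E + v))
C(N) = 2*N/(3 + N) (C(N) = 0 + 2*N/(3 + N) = 2*N/(3 + N))
y(I, d) = (92 + I)/(d + 2*d/(3 + d)) (y(I, d) = (I + 92)/(d + 2*d/(3 + d)) = (92 + I)/(d + 2*d/(3 + d)))
1/y(224, -310) = 1/((3 - 310)*(92 + 224)/((-310)*(5 - 310))) = 1/(-1/310*(-307)*316/(-305)) = 1/(-1/310*(-1/305)*(-307)*316) = 1/(-48506/47275) = -47275/48506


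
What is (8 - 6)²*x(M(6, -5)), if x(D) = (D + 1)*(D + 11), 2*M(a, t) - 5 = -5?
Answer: 44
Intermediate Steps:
M(a, t) = 0 (M(a, t) = 5/2 + (½)*(-5) = 5/2 - 5/2 = 0)
x(D) = (1 + D)*(11 + D)
(8 - 6)²*x(M(6, -5)) = (8 - 6)²*(11 + 0² + 12*0) = 2²*(11 + 0 + 0) = 4*11 = 44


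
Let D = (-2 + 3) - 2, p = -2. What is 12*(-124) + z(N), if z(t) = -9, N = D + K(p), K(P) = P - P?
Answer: -1497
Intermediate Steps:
D = -1 (D = 1 - 2 = -1)
K(P) = 0
N = -1 (N = -1 + 0 = -1)
12*(-124) + z(N) = 12*(-124) - 9 = -1488 - 9 = -1497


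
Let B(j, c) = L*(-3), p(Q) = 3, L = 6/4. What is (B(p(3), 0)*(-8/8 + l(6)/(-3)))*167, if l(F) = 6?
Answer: 4509/2 ≈ 2254.5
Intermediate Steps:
L = 3/2 (L = 6*(1/4) = 3/2 ≈ 1.5000)
B(j, c) = -9/2 (B(j, c) = (3/2)*(-3) = -9/2)
(B(p(3), 0)*(-8/8 + l(6)/(-3)))*167 = -9*(-8/8 + 6/(-3))/2*167 = -9*(-8*1/8 + 6*(-1/3))/2*167 = -9*(-1 - 2)/2*167 = -9/2*(-3)*167 = (27/2)*167 = 4509/2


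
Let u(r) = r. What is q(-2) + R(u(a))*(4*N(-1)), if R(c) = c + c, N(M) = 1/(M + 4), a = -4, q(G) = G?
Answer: -38/3 ≈ -12.667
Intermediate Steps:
N(M) = 1/(4 + M)
R(c) = 2*c
q(-2) + R(u(a))*(4*N(-1)) = -2 + (2*(-4))*(4/(4 - 1)) = -2 - 32/3 = -38/3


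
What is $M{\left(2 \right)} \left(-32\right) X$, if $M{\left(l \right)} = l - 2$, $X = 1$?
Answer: $0$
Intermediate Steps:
$M{\left(l \right)} = -2 + l$ ($M{\left(l \right)} = l - 2 = -2 + l$)
$M{\left(2 \right)} \left(-32\right) X = \left(-2 + 2\right) \left(-32\right) 1 = 0 \left(-32\right) 1 = 0 \cdot 1 = 0$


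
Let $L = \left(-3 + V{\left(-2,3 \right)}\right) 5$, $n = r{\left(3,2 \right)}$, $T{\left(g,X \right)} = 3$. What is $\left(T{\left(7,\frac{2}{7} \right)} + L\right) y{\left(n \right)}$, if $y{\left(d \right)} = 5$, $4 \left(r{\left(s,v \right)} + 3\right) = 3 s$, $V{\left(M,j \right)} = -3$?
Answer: $-135$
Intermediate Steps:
$r{\left(s,v \right)} = -3 + \frac{3 s}{4}$
$n = - \frac{3}{4}$ ($n = -3 + \frac{3}{4} \cdot 3 = -3 + \frac{9}{4} = - \frac{3}{4} \approx -0.75$)
$L = -30$ ($L = \left(-3 - 3\right) 5 = \left(-6\right) 5 = -30$)
$\left(T{\left(7,\frac{2}{7} \right)} + L\right) y{\left(n \right)} = \left(3 - 30\right) 5 = \left(-27\right) 5 = -135$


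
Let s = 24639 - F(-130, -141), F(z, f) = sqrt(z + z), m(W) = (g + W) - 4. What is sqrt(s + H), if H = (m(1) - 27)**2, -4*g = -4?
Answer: sqrt(25480 - 2*I*sqrt(65)) ≈ 159.62 - 0.0505*I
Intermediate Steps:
g = 1 (g = -1/4*(-4) = 1)
m(W) = -3 + W (m(W) = (1 + W) - 4 = -3 + W)
F(z, f) = sqrt(2)*sqrt(z) (F(z, f) = sqrt(2*z) = sqrt(2)*sqrt(z))
s = 24639 - 2*I*sqrt(65) (s = 24639 - sqrt(2)*sqrt(-130) = 24639 - sqrt(2)*I*sqrt(130) = 24639 - 2*I*sqrt(65) ≈ 24639.0 - 16.125*I)
H = 841 (H = ((-3 + 1) - 27)**2 = (-2 - 27)**2 = (-29)**2 = 841)
sqrt(s + H) = sqrt((24639 - 2*I*sqrt(65)) + 841) = sqrt(25480 - 2*I*sqrt(65))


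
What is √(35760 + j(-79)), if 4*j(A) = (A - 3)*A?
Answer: √149518/2 ≈ 193.34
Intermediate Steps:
j(A) = A*(-3 + A)/4 (j(A) = ((A - 3)*A)/4 = ((-3 + A)*A)/4 = (A*(-3 + A))/4 = A*(-3 + A)/4)
√(35760 + j(-79)) = √(35760 + (¼)*(-79)*(-3 - 79)) = √(35760 + (¼)*(-79)*(-82)) = √(35760 + 3239/2) = √(74759/2) = √149518/2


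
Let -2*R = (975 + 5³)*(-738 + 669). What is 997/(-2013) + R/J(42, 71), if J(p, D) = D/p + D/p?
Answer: 1604189563/142923 ≈ 11224.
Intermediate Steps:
J(p, D) = 2*D/p
R = 37950 (R = -(975 + 5³)*(-738 + 669)/2 = -(975 + 125)*(-69)/2 = -550*(-69) = -½*(-75900) = 37950)
997/(-2013) + R/J(42, 71) = 997/(-2013) + 37950/((2*71/42)) = 997*(-1/2013) + 37950/((2*71*(1/42))) = -997/2013 + 37950/(71/21) = -997/2013 + 37950*(21/71) = -997/2013 + 796950/71 = 1604189563/142923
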